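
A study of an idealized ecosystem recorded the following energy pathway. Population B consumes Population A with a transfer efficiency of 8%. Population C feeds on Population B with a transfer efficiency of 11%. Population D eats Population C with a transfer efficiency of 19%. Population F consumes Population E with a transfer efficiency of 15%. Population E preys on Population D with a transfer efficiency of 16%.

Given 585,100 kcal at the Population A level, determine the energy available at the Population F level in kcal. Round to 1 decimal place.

Population B: 585100 × 0.08 = 46808 kcal
Population C: 46808 × 0.11 = 5148.88 kcal
Population D: 5148.88 × 0.19 = 978.2872 kcal
Population E: 978.2872 × 0.16 = 156.525952 kcal
Population F: 156.525952 × 0.15 = 23.4788928 kcal

23.5 kcal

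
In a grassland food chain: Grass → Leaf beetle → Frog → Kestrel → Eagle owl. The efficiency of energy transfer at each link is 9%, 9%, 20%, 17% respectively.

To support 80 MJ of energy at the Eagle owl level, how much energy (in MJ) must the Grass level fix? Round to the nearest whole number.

290487 MJ

Cumulative transfer efficiency: 0.09 × 0.09 × 0.2 × 0.17 = 0.0002754
Grass energy = 80 / 0.0002754 = 290487 MJ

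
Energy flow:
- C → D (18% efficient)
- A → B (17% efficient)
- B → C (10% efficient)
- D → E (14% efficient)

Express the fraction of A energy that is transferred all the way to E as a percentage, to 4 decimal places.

0.0428%

Product of link efficiencies: 0.17 × 0.1 × 0.18 × 0.14 = 0.0004284
As a percentage: 0.0004284 × 100 = 0.0428%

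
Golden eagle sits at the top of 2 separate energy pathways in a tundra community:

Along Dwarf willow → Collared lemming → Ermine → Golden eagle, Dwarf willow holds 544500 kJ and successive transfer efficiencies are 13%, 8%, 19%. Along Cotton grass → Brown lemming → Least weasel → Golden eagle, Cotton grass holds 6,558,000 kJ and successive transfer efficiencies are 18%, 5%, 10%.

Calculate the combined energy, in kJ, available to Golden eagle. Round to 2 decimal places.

6978.13 kJ

Via Dwarf willow: 544500 × 0.13 × 0.08 × 0.19 = 1075.932 kJ
Via Cotton grass: 6558000 × 0.18 × 0.05 × 0.1 = 5902.2 kJ
Total at Golden eagle: 1075.932 + 5902.2 = 6978.132 kJ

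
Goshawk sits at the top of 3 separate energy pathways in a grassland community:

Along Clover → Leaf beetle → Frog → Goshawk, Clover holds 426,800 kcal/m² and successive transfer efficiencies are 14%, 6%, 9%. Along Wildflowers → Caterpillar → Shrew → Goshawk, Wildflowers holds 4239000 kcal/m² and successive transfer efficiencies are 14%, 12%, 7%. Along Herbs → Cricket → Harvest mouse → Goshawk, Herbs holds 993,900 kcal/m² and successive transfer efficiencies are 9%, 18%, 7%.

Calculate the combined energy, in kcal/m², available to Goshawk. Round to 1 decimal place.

6434.8 kcal/m²

Via Clover: 426800 × 0.14 × 0.06 × 0.09 = 322.6608 kcal/m²
Via Wildflowers: 4239000 × 0.14 × 0.12 × 0.07 = 4985.064 kcal/m²
Via Herbs: 993900 × 0.09 × 0.18 × 0.07 = 1127.0826 kcal/m²
Total at Goshawk: 322.6608 + 4985.064 + 1127.0826 = 6434.8074 kcal/m²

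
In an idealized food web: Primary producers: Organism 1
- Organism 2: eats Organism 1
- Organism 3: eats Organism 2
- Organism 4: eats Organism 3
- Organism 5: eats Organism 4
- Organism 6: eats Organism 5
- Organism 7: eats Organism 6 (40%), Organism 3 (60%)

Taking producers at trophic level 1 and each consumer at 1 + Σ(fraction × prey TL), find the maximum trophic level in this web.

Organism 2: 1 + 1 = 2
Organism 3: 1 + 2 = 3
Organism 4: 1 + 3 = 4
Organism 5: 1 + 4 = 5
Organism 6: 1 + 5 = 6
Organism 7: 1 + (0.4×6 + 0.6×3) = 5.2

6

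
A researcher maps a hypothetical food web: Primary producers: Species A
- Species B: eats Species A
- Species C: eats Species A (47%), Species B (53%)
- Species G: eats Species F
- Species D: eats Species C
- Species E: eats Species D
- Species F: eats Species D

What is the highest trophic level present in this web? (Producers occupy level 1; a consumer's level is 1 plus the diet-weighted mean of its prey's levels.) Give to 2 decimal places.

Species B: 1 + 1 = 2
Species C: 1 + (0.47×1 + 0.53×2) = 2.53
Species D: 1 + 2.53 = 3.53
Species E: 1 + 3.53 = 4.53
Species F: 1 + 3.53 = 4.53
Species G: 1 + 4.53 = 5.53

5.53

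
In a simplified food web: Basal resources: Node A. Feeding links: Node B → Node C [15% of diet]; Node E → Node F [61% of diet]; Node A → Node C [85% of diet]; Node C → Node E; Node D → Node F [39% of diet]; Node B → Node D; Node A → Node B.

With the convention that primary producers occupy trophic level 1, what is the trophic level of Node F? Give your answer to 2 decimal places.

Node B: 1 + 1 = 2
Node C: 1 + (0.15×2 + 0.85×1) = 2.15
Node D: 1 + 2 = 3
Node E: 1 + 2.15 = 3.15
Node F: 1 + (0.61×3.15 + 0.39×3) = 4.0915

4.09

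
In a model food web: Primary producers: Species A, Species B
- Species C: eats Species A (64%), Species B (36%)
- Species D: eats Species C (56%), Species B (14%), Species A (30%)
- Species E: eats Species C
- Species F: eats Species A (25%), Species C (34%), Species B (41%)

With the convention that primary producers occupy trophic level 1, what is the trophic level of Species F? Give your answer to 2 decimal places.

2.34

Species C: 1 + (0.64×1 + 0.36×1) = 2
Species D: 1 + (0.56×2 + 0.14×1 + 0.3×1) = 2.56
Species E: 1 + 2 = 3
Species F: 1 + (0.25×1 + 0.34×2 + 0.41×1) = 2.34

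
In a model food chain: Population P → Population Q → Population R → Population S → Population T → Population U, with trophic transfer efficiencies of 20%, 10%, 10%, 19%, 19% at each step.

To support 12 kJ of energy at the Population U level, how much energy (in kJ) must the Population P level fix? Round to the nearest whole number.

166205 kJ

Cumulative transfer efficiency: 0.2 × 0.1 × 0.1 × 0.19 × 0.19 = 0.0000722
Population P energy = 12 / 0.0000722 = 166205 kJ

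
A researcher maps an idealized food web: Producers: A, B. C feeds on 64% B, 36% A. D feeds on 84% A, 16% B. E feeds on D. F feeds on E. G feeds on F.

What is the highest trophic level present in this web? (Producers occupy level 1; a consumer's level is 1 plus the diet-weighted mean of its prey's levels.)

C: 1 + (0.64×1 + 0.36×1) = 2
D: 1 + (0.84×1 + 0.16×1) = 2
E: 1 + 2 = 3
F: 1 + 3 = 4
G: 1 + 4 = 5

5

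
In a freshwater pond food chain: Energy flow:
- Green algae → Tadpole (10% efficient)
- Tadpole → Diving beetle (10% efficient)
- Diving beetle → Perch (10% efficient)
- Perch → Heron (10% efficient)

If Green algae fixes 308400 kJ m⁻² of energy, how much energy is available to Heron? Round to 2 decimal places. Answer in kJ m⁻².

Tadpole: 308400 × 0.1 = 30840 kJ m⁻²
Diving beetle: 30840 × 0.1 = 3084 kJ m⁻²
Perch: 3084 × 0.1 = 308.4 kJ m⁻²
Heron: 308.4 × 0.1 = 30.84 kJ m⁻²

30.84 kJ m⁻²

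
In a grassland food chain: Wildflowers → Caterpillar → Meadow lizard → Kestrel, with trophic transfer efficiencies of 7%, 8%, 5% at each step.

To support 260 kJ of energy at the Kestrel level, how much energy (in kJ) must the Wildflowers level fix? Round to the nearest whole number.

Cumulative transfer efficiency: 0.07 × 0.08 × 0.05 = 0.00028
Wildflowers energy = 260 / 0.00028 = 928571 kJ

928571 kJ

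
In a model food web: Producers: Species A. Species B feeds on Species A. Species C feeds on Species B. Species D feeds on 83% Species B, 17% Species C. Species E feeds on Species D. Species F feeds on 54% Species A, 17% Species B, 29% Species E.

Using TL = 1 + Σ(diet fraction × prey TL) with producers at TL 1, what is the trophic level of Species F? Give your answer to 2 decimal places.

Species B: 1 + 1 = 2
Species C: 1 + 2 = 3
Species D: 1 + (0.83×2 + 0.17×3) = 3.17
Species E: 1 + 3.17 = 4.17
Species F: 1 + (0.54×1 + 0.17×2 + 0.29×4.17) = 3.0893

3.09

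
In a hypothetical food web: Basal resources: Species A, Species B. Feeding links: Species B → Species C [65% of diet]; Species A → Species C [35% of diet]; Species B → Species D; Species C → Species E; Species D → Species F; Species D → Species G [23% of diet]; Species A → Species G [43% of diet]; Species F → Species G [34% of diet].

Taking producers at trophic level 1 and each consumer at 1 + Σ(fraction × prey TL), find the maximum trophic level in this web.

3

Species C: 1 + (0.65×1 + 0.35×1) = 2
Species D: 1 + 1 = 2
Species E: 1 + 2 = 3
Species F: 1 + 2 = 3
Species G: 1 + (0.23×2 + 0.43×1 + 0.34×3) = 2.91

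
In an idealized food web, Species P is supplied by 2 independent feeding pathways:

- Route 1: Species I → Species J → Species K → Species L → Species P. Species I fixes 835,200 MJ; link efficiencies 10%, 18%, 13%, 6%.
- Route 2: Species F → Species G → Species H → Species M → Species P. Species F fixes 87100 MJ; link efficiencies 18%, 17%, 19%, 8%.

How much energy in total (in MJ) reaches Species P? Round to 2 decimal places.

Route 1: 835200 × 0.1 × 0.18 × 0.13 × 0.06 = 117.26208 MJ
Route 2: 87100 × 0.18 × 0.17 × 0.19 × 0.08 = 40.511952 MJ
Total at Species P: 117.26208 + 40.511952 = 157.774032 MJ

157.77 MJ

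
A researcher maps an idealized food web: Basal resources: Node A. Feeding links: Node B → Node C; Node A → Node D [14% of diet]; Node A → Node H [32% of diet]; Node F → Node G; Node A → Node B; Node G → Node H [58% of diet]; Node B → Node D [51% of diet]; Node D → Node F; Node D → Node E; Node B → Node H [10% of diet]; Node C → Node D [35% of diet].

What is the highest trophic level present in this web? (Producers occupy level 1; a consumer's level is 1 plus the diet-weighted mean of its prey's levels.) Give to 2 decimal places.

5.21

Node B: 1 + 1 = 2
Node C: 1 + 2 = 3
Node D: 1 + (0.51×2 + 0.35×3 + 0.14×1) = 3.21
Node E: 1 + 3.21 = 4.21
Node F: 1 + 3.21 = 4.21
Node G: 1 + 4.21 = 5.21
Node H: 1 + (0.58×5.21 + 0.1×2 + 0.32×1) = 4.5418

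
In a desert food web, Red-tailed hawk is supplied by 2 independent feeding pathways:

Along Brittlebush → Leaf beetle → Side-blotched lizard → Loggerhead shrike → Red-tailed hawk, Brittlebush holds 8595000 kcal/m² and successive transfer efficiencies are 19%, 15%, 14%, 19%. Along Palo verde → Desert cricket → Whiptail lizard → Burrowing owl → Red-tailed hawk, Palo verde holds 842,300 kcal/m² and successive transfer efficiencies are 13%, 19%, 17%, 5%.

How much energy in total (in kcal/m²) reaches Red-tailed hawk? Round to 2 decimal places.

6692.71 kcal/m²

Via Brittlebush: 8595000 × 0.19 × 0.15 × 0.14 × 0.19 = 6515.8695 kcal/m²
Via Palo verde: 842300 × 0.13 × 0.19 × 0.17 × 0.05 = 176.840885 kcal/m²
Total at Red-tailed hawk: 6515.8695 + 176.840885 = 6692.710385 kcal/m²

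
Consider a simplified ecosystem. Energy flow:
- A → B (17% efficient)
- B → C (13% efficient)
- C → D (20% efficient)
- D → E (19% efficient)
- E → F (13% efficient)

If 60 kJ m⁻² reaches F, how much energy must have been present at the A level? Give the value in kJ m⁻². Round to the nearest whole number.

Cumulative transfer efficiency: 0.17 × 0.13 × 0.2 × 0.19 × 0.13 = 0.000109174
A energy = 60 / 0.000109174 = 549581 kJ m⁻²

549581 kJ m⁻²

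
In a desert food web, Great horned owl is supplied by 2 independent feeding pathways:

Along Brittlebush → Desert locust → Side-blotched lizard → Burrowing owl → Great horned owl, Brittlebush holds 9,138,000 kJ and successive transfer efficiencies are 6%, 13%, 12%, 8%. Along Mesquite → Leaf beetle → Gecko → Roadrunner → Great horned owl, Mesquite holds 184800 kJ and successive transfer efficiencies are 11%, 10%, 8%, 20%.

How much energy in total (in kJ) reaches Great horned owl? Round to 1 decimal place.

716.8 kJ

Via Brittlebush: 9138000 × 0.06 × 0.13 × 0.12 × 0.08 = 684.25344 kJ
Via Mesquite: 184800 × 0.11 × 0.1 × 0.08 × 0.2 = 32.5248 kJ
Total at Great horned owl: 684.25344 + 32.5248 = 716.77824 kJ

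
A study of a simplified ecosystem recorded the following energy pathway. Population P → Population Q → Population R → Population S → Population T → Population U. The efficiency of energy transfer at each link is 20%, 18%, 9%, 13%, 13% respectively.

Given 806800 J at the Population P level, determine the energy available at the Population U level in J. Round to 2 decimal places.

44.18 J

Population Q: 806800 × 0.2 = 161360 J
Population R: 161360 × 0.18 = 29044.8 J
Population S: 29044.8 × 0.09 = 2614.032 J
Population T: 2614.032 × 0.13 = 339.82416 J
Population U: 339.82416 × 0.13 = 44.1771408 J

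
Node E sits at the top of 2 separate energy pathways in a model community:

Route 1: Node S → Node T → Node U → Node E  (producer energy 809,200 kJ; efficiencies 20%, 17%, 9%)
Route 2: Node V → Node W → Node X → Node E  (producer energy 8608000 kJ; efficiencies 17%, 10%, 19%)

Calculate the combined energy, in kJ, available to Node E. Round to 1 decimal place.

Route 1: 809200 × 0.2 × 0.17 × 0.09 = 2476.152 kJ
Route 2: 8608000 × 0.17 × 0.1 × 0.19 = 27803.84 kJ
Total at Node E: 2476.152 + 27803.84 = 30279.992 kJ

30280.0 kJ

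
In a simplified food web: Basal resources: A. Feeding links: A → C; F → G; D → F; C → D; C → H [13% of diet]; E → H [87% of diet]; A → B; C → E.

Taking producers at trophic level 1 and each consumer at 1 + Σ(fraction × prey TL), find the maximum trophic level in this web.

B: 1 + 1 = 2
C: 1 + 1 = 2
D: 1 + 2 = 3
E: 1 + 2 = 3
F: 1 + 3 = 4
G: 1 + 4 = 5
H: 1 + (0.87×3 + 0.13×2) = 3.87

5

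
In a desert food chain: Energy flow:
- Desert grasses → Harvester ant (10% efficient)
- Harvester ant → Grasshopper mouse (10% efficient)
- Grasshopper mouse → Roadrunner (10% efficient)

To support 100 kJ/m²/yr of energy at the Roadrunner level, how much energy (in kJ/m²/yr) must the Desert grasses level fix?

Cumulative transfer efficiency: 0.1 × 0.1 × 0.1 = 0.001
Desert grasses energy = 100 / 0.001 = 100000 kJ/m²/yr

100000 kJ/m²/yr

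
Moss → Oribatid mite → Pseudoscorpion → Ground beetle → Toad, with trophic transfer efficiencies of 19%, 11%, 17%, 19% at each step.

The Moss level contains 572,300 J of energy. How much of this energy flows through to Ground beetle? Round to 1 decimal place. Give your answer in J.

2033.4 J

Oribatid mite: 572300 × 0.19 = 108737 J
Pseudoscorpion: 108737 × 0.11 = 11961.07 J
Ground beetle: 11961.07 × 0.17 = 2033.3819 J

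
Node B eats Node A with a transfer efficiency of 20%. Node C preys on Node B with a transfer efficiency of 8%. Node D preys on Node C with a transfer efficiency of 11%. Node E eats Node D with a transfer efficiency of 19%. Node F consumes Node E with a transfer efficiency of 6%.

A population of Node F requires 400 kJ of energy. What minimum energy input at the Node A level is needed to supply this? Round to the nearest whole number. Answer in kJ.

Cumulative transfer efficiency: 0.2 × 0.08 × 0.11 × 0.19 × 0.06 = 0.000020064
Node A energy = 400 / 0.000020064 = 19936204 kJ

19936204 kJ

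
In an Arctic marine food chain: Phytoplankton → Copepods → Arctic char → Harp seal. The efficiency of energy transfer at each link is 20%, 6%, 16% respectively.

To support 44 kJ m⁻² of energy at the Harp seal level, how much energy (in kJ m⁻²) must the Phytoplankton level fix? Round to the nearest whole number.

22917 kJ m⁻²

Cumulative transfer efficiency: 0.2 × 0.06 × 0.16 = 0.00192
Phytoplankton energy = 44 / 0.00192 = 22917 kJ m⁻²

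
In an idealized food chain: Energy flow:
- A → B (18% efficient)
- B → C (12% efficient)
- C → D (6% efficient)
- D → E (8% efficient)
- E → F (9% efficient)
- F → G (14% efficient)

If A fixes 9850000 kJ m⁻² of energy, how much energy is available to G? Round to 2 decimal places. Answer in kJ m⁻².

12.87 kJ m⁻²

B: 9850000 × 0.18 = 1773000 kJ m⁻²
C: 1773000 × 0.12 = 212760 kJ m⁻²
D: 212760 × 0.06 = 12765.6 kJ m⁻²
E: 12765.6 × 0.08 = 1021.248 kJ m⁻²
F: 1021.248 × 0.09 = 91.91232 kJ m⁻²
G: 91.91232 × 0.14 = 12.8677248 kJ m⁻²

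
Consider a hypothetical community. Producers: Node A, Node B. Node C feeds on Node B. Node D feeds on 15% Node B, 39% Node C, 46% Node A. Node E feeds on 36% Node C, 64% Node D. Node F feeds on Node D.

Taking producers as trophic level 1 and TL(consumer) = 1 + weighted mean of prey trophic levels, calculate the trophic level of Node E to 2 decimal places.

3.25

Node C: 1 + 1 = 2
Node D: 1 + (0.15×1 + 0.39×2 + 0.46×1) = 2.39
Node E: 1 + (0.36×2 + 0.64×2.39) = 3.2496
Node F: 1 + 2.39 = 3.39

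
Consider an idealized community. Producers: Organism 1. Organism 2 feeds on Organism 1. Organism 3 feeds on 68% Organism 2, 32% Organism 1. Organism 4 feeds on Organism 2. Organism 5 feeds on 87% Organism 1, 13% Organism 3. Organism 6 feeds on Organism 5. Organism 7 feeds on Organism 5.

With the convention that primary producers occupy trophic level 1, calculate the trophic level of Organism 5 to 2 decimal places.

2.22

Organism 2: 1 + 1 = 2
Organism 3: 1 + (0.68×2 + 0.32×1) = 2.68
Organism 4: 1 + 2 = 3
Organism 5: 1 + (0.87×1 + 0.13×2.68) = 2.2184
Organism 6: 1 + 2.2184 = 3.2184
Organism 7: 1 + 2.2184 = 3.2184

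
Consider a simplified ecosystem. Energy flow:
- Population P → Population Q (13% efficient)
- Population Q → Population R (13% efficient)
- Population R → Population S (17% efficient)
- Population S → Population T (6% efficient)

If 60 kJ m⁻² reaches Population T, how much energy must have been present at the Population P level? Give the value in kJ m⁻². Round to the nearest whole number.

Cumulative transfer efficiency: 0.13 × 0.13 × 0.17 × 0.06 = 0.00017238
Population P energy = 60 / 0.00017238 = 348068 kJ m⁻²

348068 kJ m⁻²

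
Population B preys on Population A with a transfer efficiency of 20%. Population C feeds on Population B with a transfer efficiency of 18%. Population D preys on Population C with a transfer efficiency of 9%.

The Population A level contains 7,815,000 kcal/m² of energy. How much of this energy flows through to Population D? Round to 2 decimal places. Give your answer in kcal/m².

25320.60 kcal/m²

Population B: 7815000 × 0.2 = 1563000 kcal/m²
Population C: 1563000 × 0.18 = 281340 kcal/m²
Population D: 281340 × 0.09 = 25320.6 kcal/m²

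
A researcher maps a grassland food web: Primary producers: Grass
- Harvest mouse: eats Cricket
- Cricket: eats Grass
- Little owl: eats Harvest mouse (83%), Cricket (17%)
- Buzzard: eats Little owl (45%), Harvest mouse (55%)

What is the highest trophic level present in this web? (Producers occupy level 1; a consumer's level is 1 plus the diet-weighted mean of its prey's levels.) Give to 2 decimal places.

Cricket: 1 + 1 = 2
Harvest mouse: 1 + 2 = 3
Little owl: 1 + (0.83×3 + 0.17×2) = 3.83
Buzzard: 1 + (0.45×3.83 + 0.55×3) = 4.3735

4.37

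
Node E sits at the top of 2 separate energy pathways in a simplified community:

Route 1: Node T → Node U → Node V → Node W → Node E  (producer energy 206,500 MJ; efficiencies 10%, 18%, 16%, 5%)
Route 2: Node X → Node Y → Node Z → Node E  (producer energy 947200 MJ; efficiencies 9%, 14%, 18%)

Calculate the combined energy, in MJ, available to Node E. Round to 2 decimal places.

Route 1: 206500 × 0.1 × 0.18 × 0.16 × 0.05 = 29.736 MJ
Route 2: 947200 × 0.09 × 0.14 × 0.18 = 2148.2496 MJ
Total at Node E: 29.736 + 2148.2496 = 2177.9856 MJ

2177.99 MJ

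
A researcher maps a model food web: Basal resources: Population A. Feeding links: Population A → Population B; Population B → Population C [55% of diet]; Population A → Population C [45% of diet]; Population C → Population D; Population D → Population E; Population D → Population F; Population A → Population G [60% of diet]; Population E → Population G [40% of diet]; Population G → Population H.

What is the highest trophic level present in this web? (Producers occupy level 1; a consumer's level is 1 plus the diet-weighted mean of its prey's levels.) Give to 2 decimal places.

4.55

Population B: 1 + 1 = 2
Population C: 1 + (0.55×2 + 0.45×1) = 2.55
Population D: 1 + 2.55 = 3.55
Population E: 1 + 3.55 = 4.55
Population F: 1 + 3.55 = 4.55
Population G: 1 + (0.6×1 + 0.4×4.55) = 3.42
Population H: 1 + 3.42 = 4.42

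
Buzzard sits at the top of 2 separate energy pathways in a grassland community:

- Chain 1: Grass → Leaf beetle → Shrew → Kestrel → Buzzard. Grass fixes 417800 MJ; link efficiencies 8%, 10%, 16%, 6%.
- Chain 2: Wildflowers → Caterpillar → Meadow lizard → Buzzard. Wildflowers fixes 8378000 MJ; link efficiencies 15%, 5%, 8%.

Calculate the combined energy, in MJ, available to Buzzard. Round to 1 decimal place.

Chain 1: 417800 × 0.08 × 0.1 × 0.16 × 0.06 = 32.08704 MJ
Chain 2: 8378000 × 0.15 × 0.05 × 0.08 = 5026.8 MJ
Total at Buzzard: 32.08704 + 5026.8 = 5058.88704 MJ

5058.9 MJ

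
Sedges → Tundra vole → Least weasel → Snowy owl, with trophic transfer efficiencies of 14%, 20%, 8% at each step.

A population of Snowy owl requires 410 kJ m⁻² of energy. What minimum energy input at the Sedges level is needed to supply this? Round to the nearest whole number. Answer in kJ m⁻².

183036 kJ m⁻²

Cumulative transfer efficiency: 0.14 × 0.2 × 0.08 = 0.00224
Sedges energy = 410 / 0.00224 = 183036 kJ m⁻²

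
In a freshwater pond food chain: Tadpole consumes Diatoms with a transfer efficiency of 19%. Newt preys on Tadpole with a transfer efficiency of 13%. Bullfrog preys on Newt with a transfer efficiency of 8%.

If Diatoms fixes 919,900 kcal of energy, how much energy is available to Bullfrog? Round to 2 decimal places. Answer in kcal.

Tadpole: 919900 × 0.19 = 174781 kcal
Newt: 174781 × 0.13 = 22721.53 kcal
Bullfrog: 22721.53 × 0.08 = 1817.7224 kcal

1817.72 kcal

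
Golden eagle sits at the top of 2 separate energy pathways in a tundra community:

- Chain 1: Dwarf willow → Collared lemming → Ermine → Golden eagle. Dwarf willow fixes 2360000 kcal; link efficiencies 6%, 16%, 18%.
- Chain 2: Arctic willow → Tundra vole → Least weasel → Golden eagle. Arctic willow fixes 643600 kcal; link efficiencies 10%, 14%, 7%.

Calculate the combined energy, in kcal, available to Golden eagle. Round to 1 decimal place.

4708.8 kcal

Chain 1: 2360000 × 0.06 × 0.16 × 0.18 = 4078.08 kcal
Chain 2: 643600 × 0.1 × 0.14 × 0.07 = 630.728 kcal
Total at Golden eagle: 4078.08 + 630.728 = 4708.808 kcal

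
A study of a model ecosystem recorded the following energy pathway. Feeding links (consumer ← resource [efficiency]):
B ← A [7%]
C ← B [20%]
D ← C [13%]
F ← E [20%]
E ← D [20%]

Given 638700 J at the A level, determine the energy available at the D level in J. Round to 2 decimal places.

1162.43 J

B: 638700 × 0.07 = 44709 J
C: 44709 × 0.2 = 8941.8 J
D: 8941.8 × 0.13 = 1162.434 J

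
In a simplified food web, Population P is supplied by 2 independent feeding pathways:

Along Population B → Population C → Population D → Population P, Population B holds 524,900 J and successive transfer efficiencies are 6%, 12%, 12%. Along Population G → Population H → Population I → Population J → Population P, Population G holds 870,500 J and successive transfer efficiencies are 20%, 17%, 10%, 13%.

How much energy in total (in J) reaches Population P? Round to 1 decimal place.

Via Population B: 524900 × 0.06 × 0.12 × 0.12 = 453.5136 J
Via Population G: 870500 × 0.2 × 0.17 × 0.1 × 0.13 = 384.761 J
Total at Population P: 453.5136 + 384.761 = 838.2746 J

838.3 J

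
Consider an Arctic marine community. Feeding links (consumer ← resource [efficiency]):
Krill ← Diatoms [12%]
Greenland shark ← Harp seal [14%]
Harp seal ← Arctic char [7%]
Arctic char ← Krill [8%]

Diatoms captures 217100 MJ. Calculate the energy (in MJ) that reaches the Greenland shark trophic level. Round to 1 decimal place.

Krill: 217100 × 0.12 = 26052 MJ
Arctic char: 26052 × 0.08 = 2084.16 MJ
Harp seal: 2084.16 × 0.07 = 145.8912 MJ
Greenland shark: 145.8912 × 0.14 = 20.424768 MJ

20.4 MJ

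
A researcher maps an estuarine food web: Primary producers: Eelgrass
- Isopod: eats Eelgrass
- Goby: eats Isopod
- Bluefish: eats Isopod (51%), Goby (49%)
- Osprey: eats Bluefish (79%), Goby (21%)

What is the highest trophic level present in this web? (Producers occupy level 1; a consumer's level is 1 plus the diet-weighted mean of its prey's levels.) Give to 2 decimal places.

4.39

Isopod: 1 + 1 = 2
Goby: 1 + 2 = 3
Bluefish: 1 + (0.51×2 + 0.49×3) = 3.49
Osprey: 1 + (0.79×3.49 + 0.21×3) = 4.3871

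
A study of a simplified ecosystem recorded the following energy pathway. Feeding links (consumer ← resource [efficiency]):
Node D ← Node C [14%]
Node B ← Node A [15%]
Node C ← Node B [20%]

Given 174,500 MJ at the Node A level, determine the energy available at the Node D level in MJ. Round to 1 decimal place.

Node B: 174500 × 0.15 = 26175 MJ
Node C: 26175 × 0.2 = 5235 MJ
Node D: 5235 × 0.14 = 732.9 MJ

732.9 MJ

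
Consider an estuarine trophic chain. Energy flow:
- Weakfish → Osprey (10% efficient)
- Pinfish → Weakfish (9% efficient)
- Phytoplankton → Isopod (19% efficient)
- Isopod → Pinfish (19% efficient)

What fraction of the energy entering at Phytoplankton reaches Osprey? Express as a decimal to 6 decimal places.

Product of link efficiencies: 0.19 × 0.19 × 0.09 × 0.1 = 0.0003249

0.000325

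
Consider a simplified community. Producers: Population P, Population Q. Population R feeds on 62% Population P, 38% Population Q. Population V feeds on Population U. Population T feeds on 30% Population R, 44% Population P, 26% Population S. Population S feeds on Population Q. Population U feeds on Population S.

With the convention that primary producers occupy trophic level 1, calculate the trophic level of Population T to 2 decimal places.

2.56

Population R: 1 + (0.62×1 + 0.38×1) = 2
Population S: 1 + 1 = 2
Population T: 1 + (0.3×2 + 0.44×1 + 0.26×2) = 2.56
Population U: 1 + 2 = 3
Population V: 1 + 3 = 4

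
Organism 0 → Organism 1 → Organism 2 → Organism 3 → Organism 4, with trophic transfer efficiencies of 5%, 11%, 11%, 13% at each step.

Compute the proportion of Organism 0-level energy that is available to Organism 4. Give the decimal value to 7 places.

0.0000787

Product of link efficiencies: 0.05 × 0.11 × 0.11 × 0.13 = 0.00007865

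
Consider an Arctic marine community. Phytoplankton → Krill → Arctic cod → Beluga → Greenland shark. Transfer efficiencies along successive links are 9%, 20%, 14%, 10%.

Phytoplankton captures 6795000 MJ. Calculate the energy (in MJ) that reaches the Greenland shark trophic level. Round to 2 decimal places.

1712.34 MJ

Krill: 6795000 × 0.09 = 611550 MJ
Arctic cod: 611550 × 0.2 = 122310 MJ
Beluga: 122310 × 0.14 = 17123.4 MJ
Greenland shark: 17123.4 × 0.1 = 1712.34 MJ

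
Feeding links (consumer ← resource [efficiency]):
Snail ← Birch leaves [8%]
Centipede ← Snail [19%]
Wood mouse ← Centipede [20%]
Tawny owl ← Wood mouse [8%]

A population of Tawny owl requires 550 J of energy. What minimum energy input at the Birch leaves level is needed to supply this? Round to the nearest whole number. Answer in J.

2261513 J

Cumulative transfer efficiency: 0.08 × 0.19 × 0.2 × 0.08 = 0.0002432
Birch leaves energy = 550 / 0.0002432 = 2261513 J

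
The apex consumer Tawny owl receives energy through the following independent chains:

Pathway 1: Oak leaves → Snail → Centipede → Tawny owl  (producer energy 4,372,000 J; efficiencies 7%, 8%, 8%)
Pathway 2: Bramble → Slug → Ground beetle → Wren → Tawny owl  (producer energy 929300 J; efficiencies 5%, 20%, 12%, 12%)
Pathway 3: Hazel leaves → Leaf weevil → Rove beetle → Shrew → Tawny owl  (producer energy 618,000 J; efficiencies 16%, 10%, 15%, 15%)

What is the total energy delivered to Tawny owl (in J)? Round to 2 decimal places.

2314.96 J

Pathway 1: 4372000 × 0.07 × 0.08 × 0.08 = 1958.656 J
Pathway 2: 929300 × 0.05 × 0.2 × 0.12 × 0.12 = 133.8192 J
Pathway 3: 618000 × 0.16 × 0.1 × 0.15 × 0.15 = 222.48 J
Total at Tawny owl: 1958.656 + 133.8192 + 222.48 = 2314.9552 J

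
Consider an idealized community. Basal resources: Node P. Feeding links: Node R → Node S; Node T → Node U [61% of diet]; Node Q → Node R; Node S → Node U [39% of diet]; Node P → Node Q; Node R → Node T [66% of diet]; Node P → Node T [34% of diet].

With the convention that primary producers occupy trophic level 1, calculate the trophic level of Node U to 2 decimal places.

Node Q: 1 + 1 = 2
Node R: 1 + 2 = 3
Node S: 1 + 3 = 4
Node T: 1 + (0.66×3 + 0.34×1) = 3.32
Node U: 1 + (0.61×3.32 + 0.39×4) = 4.5852

4.59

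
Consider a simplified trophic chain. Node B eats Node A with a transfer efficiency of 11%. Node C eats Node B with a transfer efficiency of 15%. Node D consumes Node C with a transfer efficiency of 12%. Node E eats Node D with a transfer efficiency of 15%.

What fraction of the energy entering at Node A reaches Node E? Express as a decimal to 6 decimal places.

0.000297

Product of link efficiencies: 0.11 × 0.15 × 0.12 × 0.15 = 0.000297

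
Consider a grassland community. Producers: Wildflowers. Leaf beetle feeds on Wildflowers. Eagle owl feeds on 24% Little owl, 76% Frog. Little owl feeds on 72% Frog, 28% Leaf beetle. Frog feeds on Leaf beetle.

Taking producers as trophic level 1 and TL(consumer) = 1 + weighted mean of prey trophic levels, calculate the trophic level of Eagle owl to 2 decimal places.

4.17

Leaf beetle: 1 + 1 = 2
Frog: 1 + 2 = 3
Little owl: 1 + (0.72×3 + 0.28×2) = 3.72
Eagle owl: 1 + (0.24×3.72 + 0.76×3) = 4.1728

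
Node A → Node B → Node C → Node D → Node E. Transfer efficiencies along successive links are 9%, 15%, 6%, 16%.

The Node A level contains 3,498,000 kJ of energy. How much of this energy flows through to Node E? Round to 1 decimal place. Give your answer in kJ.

453.3 kJ

Node B: 3498000 × 0.09 = 314820 kJ
Node C: 314820 × 0.15 = 47223 kJ
Node D: 47223 × 0.06 = 2833.38 kJ
Node E: 2833.38 × 0.16 = 453.3408 kJ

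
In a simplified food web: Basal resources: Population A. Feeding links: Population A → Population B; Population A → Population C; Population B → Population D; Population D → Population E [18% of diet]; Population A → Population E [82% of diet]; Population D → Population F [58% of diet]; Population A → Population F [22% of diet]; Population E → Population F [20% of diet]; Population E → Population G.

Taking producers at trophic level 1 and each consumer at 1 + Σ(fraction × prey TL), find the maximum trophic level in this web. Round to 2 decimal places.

Population B: 1 + 1 = 2
Population C: 1 + 1 = 2
Population D: 1 + 2 = 3
Population E: 1 + (0.18×3 + 0.82×1) = 2.36
Population F: 1 + (0.58×3 + 0.22×1 + 0.2×2.36) = 3.432
Population G: 1 + 2.36 = 3.36

3.43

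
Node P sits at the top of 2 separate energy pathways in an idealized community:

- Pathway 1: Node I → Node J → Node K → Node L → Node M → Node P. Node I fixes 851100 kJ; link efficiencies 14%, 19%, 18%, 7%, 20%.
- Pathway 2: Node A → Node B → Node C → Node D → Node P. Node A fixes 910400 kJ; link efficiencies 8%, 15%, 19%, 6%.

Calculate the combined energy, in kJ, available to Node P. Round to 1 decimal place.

181.6 kJ

Pathway 1: 851100 × 0.14 × 0.19 × 0.18 × 0.07 × 0.2 = 57.0509352 kJ
Pathway 2: 910400 × 0.08 × 0.15 × 0.19 × 0.06 = 124.54272 kJ
Total at Node P: 57.0509352 + 124.54272 = 181.5936552 kJ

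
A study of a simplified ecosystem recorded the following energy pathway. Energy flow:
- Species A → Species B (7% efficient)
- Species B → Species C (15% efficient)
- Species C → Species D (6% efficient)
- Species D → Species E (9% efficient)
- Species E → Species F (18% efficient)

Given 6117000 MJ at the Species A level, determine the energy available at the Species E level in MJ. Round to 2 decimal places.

346.83 MJ

Species B: 6117000 × 0.07 = 428190 MJ
Species C: 428190 × 0.15 = 64228.5 MJ
Species D: 64228.5 × 0.06 = 3853.71 MJ
Species E: 3853.71 × 0.09 = 346.8339 MJ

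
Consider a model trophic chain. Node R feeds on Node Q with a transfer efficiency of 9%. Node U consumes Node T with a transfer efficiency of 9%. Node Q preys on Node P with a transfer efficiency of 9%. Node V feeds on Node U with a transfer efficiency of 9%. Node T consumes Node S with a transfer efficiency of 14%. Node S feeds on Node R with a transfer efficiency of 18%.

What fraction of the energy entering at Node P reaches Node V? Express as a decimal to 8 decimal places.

Product of link efficiencies: 0.09 × 0.09 × 0.18 × 0.14 × 0.09 × 0.09 = 0.000001653372

0.00000165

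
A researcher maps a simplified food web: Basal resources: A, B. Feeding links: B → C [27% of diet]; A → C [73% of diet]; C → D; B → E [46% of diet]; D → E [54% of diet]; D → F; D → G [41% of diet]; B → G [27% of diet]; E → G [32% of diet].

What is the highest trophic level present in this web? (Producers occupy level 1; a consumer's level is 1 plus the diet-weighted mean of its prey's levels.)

C: 1 + (0.27×1 + 0.73×1) = 2
D: 1 + 2 = 3
E: 1 + (0.46×1 + 0.54×3) = 3.08
F: 1 + 3 = 4
G: 1 + (0.41×3 + 0.27×1 + 0.32×3.08) = 3.4856

4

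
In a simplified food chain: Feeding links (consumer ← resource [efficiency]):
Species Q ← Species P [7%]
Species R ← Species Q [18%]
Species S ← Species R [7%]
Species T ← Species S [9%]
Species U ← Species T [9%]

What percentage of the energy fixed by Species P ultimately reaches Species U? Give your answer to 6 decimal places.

0.000714%

Product of link efficiencies: 0.07 × 0.18 × 0.07 × 0.09 × 0.09 = 0.0000071442
As a percentage: 0.0000071442 × 100 = 0.000714%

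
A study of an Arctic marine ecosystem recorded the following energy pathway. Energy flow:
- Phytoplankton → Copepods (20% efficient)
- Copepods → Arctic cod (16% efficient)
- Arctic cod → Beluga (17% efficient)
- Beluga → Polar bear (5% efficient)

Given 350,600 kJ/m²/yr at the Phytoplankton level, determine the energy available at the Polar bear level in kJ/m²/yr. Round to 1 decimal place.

Copepods: 350600 × 0.2 = 70120 kJ/m²/yr
Arctic cod: 70120 × 0.16 = 11219.2 kJ/m²/yr
Beluga: 11219.2 × 0.17 = 1907.264 kJ/m²/yr
Polar bear: 1907.264 × 0.05 = 95.3632 kJ/m²/yr

95.4 kJ/m²/yr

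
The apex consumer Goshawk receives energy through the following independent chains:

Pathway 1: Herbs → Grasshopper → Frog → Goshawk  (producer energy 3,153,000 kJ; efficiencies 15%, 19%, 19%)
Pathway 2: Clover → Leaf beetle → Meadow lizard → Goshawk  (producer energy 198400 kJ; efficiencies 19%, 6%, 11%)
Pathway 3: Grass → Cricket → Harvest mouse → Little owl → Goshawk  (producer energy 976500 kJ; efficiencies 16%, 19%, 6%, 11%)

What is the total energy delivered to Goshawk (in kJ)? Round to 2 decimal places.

Pathway 1: 3153000 × 0.15 × 0.19 × 0.19 = 17073.495 kJ
Pathway 2: 198400 × 0.19 × 0.06 × 0.11 = 248.7936 kJ
Pathway 3: 976500 × 0.16 × 0.19 × 0.06 × 0.11 = 195.92496 kJ
Total at Goshawk: 17073.495 + 248.7936 + 195.92496 = 17518.21356 kJ

17518.21 kJ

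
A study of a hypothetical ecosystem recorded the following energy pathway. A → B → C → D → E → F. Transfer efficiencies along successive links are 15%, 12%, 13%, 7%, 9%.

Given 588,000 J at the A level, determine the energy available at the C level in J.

10584 J

B: 588000 × 0.15 = 88200 J
C: 88200 × 0.12 = 10584 J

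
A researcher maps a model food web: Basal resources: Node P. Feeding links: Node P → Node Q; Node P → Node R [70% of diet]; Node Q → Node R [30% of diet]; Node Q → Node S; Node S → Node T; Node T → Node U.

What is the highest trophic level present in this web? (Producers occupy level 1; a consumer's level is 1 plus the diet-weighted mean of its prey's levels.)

Node Q: 1 + 1 = 2
Node R: 1 + (0.7×1 + 0.3×2) = 2.3
Node S: 1 + 2 = 3
Node T: 1 + 3 = 4
Node U: 1 + 4 = 5

5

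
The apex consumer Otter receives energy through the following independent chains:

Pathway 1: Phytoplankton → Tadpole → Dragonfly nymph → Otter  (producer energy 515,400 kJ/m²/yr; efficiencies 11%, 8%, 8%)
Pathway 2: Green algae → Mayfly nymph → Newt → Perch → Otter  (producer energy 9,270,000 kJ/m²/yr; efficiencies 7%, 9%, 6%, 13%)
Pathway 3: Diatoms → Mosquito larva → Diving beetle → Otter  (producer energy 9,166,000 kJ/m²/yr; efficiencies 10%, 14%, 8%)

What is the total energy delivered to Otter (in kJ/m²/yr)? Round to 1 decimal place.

11084.3 kJ/m²/yr

Pathway 1: 515400 × 0.11 × 0.08 × 0.08 = 362.8416 kJ/m²/yr
Pathway 2: 9270000 × 0.07 × 0.09 × 0.06 × 0.13 = 455.5278 kJ/m²/yr
Pathway 3: 9166000 × 0.1 × 0.14 × 0.08 = 10265.92 kJ/m²/yr
Total at Otter: 362.8416 + 455.5278 + 10265.92 = 11084.2894 kJ/m²/yr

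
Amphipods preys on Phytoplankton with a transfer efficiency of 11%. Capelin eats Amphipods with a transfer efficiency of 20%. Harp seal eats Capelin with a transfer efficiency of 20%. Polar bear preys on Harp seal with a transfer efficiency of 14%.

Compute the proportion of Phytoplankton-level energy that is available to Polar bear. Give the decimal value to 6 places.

Product of link efficiencies: 0.11 × 0.2 × 0.2 × 0.14 = 0.000616

0.000616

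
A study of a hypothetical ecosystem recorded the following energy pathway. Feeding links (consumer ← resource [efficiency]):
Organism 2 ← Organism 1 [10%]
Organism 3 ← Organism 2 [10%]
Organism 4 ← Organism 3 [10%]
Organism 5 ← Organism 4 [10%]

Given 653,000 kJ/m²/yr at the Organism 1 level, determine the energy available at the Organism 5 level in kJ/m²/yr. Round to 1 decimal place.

Organism 2: 653000 × 0.1 = 65300 kJ/m²/yr
Organism 3: 65300 × 0.1 = 6530 kJ/m²/yr
Organism 4: 6530 × 0.1 = 653 kJ/m²/yr
Organism 5: 653 × 0.1 = 65.3 kJ/m²/yr

65.3 kJ/m²/yr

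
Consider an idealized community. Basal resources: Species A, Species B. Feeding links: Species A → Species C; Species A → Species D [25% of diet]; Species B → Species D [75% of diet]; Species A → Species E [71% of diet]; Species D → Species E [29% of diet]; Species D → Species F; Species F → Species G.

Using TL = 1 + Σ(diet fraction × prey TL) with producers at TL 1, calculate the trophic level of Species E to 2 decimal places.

Species C: 1 + 1 = 2
Species D: 1 + (0.25×1 + 0.75×1) = 2
Species E: 1 + (0.71×1 + 0.29×2) = 2.29
Species F: 1 + 2 = 3
Species G: 1 + 3 = 4

2.29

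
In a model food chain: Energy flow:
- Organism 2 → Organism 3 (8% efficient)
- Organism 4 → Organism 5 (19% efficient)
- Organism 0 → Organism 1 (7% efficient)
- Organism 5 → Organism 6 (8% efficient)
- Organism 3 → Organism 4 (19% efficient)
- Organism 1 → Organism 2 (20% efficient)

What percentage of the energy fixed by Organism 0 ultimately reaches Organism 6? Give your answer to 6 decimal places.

0.000323%

Product of link efficiencies: 0.07 × 0.2 × 0.08 × 0.19 × 0.19 × 0.08 = 0.00000323456
As a percentage: 0.00000323456 × 100 = 0.000323%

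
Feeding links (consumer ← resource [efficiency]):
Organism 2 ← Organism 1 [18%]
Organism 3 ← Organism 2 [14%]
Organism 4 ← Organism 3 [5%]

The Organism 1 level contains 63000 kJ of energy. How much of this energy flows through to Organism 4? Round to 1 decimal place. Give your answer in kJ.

79.4 kJ

Organism 2: 63000 × 0.18 = 11340 kJ
Organism 3: 11340 × 0.14 = 1587.6 kJ
Organism 4: 1587.6 × 0.05 = 79.38 kJ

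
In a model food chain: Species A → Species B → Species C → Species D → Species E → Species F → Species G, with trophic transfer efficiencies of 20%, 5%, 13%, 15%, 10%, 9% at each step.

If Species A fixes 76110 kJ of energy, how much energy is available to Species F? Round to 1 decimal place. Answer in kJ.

1.5 kJ

Species B: 76110 × 0.2 = 15222 kJ
Species C: 15222 × 0.05 = 761.1 kJ
Species D: 761.1 × 0.13 = 98.943 kJ
Species E: 98.943 × 0.15 = 14.84145 kJ
Species F: 14.84145 × 0.1 = 1.484145 kJ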